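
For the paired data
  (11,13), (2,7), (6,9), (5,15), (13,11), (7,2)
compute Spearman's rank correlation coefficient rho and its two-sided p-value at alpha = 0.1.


Step 1: Rank x and y separately (midranks; no ties here).
rank(x): 11->5, 2->1, 6->3, 5->2, 13->6, 7->4
rank(y): 13->5, 7->2, 9->3, 15->6, 11->4, 2->1
Step 2: d_i = R_x(i) - R_y(i); compute d_i^2.
  (5-5)^2=0, (1-2)^2=1, (3-3)^2=0, (2-6)^2=16, (6-4)^2=4, (4-1)^2=9
sum(d^2) = 30.
Step 3: rho = 1 - 6*30 / (6*(6^2 - 1)) = 1 - 180/210 = 0.142857.
Step 4: Under H0, t = rho * sqrt((n-2)/(1-rho^2)) = 0.2887 ~ t(4).
Step 5: Two-sided p-value from the t-distribution with 4 df = 0.787172.
Step 6: alpha = 0.1. fail to reject H0.

rho = 0.1429, p = 0.787172, fail to reject H0 at alpha = 0.1.


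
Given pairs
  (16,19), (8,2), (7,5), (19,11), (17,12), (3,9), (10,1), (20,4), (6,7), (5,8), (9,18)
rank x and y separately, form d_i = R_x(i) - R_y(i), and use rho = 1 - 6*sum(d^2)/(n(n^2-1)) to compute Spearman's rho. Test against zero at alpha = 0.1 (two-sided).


Step 1: Rank x and y separately (midranks; no ties here).
rank(x): 16->8, 8->5, 7->4, 19->10, 17->9, 3->1, 10->7, 20->11, 6->3, 5->2, 9->6
rank(y): 19->11, 2->2, 5->4, 11->8, 12->9, 9->7, 1->1, 4->3, 7->5, 8->6, 18->10
Step 2: d_i = R_x(i) - R_y(i); compute d_i^2.
  (8-11)^2=9, (5-2)^2=9, (4-4)^2=0, (10-8)^2=4, (9-9)^2=0, (1-7)^2=36, (7-1)^2=36, (11-3)^2=64, (3-5)^2=4, (2-6)^2=16, (6-10)^2=16
sum(d^2) = 194.
Step 3: rho = 1 - 6*194 / (11*(11^2 - 1)) = 1 - 1164/1320 = 0.118182.
Step 4: Under H0, t = rho * sqrt((n-2)/(1-rho^2)) = 0.3570 ~ t(9).
Step 5: Two-sided p-value from the t-distribution with 9 df = 0.729285.
Step 6: alpha = 0.1. fail to reject H0.

rho = 0.1182, p = 0.729285, fail to reject H0 at alpha = 0.1.


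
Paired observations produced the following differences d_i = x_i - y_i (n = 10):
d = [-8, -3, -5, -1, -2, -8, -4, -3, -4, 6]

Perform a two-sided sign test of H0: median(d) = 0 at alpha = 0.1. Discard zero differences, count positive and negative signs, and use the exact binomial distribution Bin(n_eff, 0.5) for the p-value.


Step 1: Discard zero differences. Original n = 10; n_eff = number of nonzero differences = 10.
Nonzero differences (with sign): -8, -3, -5, -1, -2, -8, -4, -3, -4, +6
Step 2: Count signs: positive = 1, negative = 9.
Step 3: Under H0: P(positive) = 0.5, so the number of positives S ~ Bin(10, 0.5).
Step 4: Two-sided exact p-value = sum of Bin(10,0.5) probabilities at or below the observed probability = 0.021484.
Step 5: alpha = 0.1. reject H0.

n_eff = 10, pos = 1, neg = 9, p = 0.021484, reject H0.


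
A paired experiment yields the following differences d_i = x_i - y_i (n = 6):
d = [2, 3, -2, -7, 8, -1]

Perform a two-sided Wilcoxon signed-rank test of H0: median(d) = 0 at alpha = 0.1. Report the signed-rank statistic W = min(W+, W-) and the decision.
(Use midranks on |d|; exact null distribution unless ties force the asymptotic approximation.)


Step 1: Drop any zero differences (none here) and take |d_i|.
|d| = [2, 3, 2, 7, 8, 1]
Step 2: Midrank |d_i| (ties get averaged ranks).
ranks: |2|->2.5, |3|->4, |2|->2.5, |7|->5, |8|->6, |1|->1
Step 3: Attach original signs; sum ranks with positive sign and with negative sign.
W+ = 2.5 + 4 + 6 = 12.5
W- = 2.5 + 5 + 1 = 8.5
(Check: W+ + W- = 21 should equal n(n+1)/2 = 21.)
Step 4: Test statistic W = min(W+, W-) = 8.5.
Step 5: Ties in |d|, so use the tie-corrected normal approximation.
        E[W] = n(n+1)/4 = 6*7/4 = 10.5.
        Tie groups: |d|=2 (t=2); sum(t^3 - t) = 6.
        Var[W] = n(n+1)(2n+1)/24 - sum(t^3-t)/48 = 546/24 - 6/48 = 22.625.
        z = (W - E[W]) / sqrt(Var[W]) = (8.5 - 10.5) / 4.7566 = -0.4205.
        Two-sided p = 2*Phi(z) = 0.674142.
Step 6: alpha = 0.1. fail to reject H0.

W+ = 12.5, W- = 8.5, W = min = 8.5, p = 0.674142, fail to reject H0.


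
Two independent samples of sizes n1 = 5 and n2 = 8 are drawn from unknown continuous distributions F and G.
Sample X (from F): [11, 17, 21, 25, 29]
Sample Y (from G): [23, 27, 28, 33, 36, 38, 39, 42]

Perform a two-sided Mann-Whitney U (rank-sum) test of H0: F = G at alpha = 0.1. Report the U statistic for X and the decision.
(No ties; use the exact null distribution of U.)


Step 1: Combine and sort all 13 observations; assign midranks.
sorted (value, group): (11,X), (17,X), (21,X), (23,Y), (25,X), (27,Y), (28,Y), (29,X), (33,Y), (36,Y), (38,Y), (39,Y), (42,Y)
ranks: 11->1, 17->2, 21->3, 23->4, 25->5, 27->6, 28->7, 29->8, 33->9, 36->10, 38->11, 39->12, 42->13
Step 2: Rank sum for X: R1 = 1 + 2 + 3 + 5 + 8 = 19.
Step 3: U_X = R1 - n1(n1+1)/2 = 19 - 5*6/2 = 19 - 15 = 4.
       U_Y = n1*n2 - U_X = 40 - 4 = 36.
Step 4: No ties, so the exact null distribution of U (based on enumerating the C(13,5) = 1287 equally likely rank assignments) gives the two-sided p-value.
Step 5: p-value = 0.018648; compare to alpha = 0.1. reject H0.

U_X = 4, p = 0.018648, reject H0 at alpha = 0.1.


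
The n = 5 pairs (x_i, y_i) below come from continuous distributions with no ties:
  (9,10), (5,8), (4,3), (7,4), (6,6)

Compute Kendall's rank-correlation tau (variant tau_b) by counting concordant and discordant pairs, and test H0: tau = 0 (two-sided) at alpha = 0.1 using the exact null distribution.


Step 1: Enumerate the 10 unordered pairs (i,j) with i<j and classify each by sign(x_j-x_i) * sign(y_j-y_i).
  (1,2):dx=-4,dy=-2->C; (1,3):dx=-5,dy=-7->C; (1,4):dx=-2,dy=-6->C; (1,5):dx=-3,dy=-4->C
  (2,3):dx=-1,dy=-5->C; (2,4):dx=+2,dy=-4->D; (2,5):dx=+1,dy=-2->D; (3,4):dx=+3,dy=+1->C
  (3,5):dx=+2,dy=+3->C; (4,5):dx=-1,dy=+2->D
Step 2: C = 7, D = 3, total pairs = 10.
Step 3: tau = (C - D)/(n(n-1)/2) = (7 - 3)/10 = 0.400000.
Step 4: Exact two-sided p-value (enumerate n! = 120 permutations of y under H0): p = 0.483333.
Step 5: alpha = 0.1. fail to reject H0.

tau_b = 0.4000 (C=7, D=3), p = 0.483333, fail to reject H0.


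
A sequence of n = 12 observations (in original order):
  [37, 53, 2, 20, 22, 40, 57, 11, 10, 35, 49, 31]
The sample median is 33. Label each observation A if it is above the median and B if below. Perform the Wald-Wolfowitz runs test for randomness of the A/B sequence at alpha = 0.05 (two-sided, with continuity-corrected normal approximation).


Step 1: Compute median = 33; label A = above, B = below.
Labels in order: AABBBAABBAAB  (n_A = 6, n_B = 6)
Step 2: Count runs R = 6.
Step 3: Under H0 (random ordering), E[R] = 2*n_A*n_B/(n_A+n_B) + 1 = 2*6*6/12 + 1 = 7.0000.
        Var[R] = 2*n_A*n_B*(2*n_A*n_B - n_A - n_B) / ((n_A+n_B)^2 * (n_A+n_B-1)) = 4320/1584 = 2.7273.
        SD[R] = 1.6514.
Step 4: Continuity-corrected z = (R + 0.5 - E[R]) / SD[R] = (6 + 0.5 - 7.0000) / 1.6514 = -0.3028.
Step 5: Two-sided p-value via normal approximation = 2*(1 - Phi(|z|)) = 0.762069.
Step 6: alpha = 0.05. fail to reject H0.

R = 6, z = -0.3028, p = 0.762069, fail to reject H0.


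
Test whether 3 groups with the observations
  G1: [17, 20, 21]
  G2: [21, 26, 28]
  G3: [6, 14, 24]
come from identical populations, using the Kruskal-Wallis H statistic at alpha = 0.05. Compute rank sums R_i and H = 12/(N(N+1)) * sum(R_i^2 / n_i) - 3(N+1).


Step 1: Combine all N = 9 observations and assign midranks.
sorted (value, group, rank): (6,G3,1), (14,G3,2), (17,G1,3), (20,G1,4), (21,G1,5.5), (21,G2,5.5), (24,G3,7), (26,G2,8), (28,G2,9)
Step 2: Sum ranks within each group.
R_1 = 12.5 (n_1 = 3)
R_2 = 22.5 (n_2 = 3)
R_3 = 10 (n_3 = 3)
Step 3: H = 12/(N(N+1)) * sum(R_i^2/n_i) - 3(N+1)
     = 12/(9*10) * (12.5^2/3 + 22.5^2/3 + 10^2/3) - 3*10
     = 0.133333 * 254.167 - 30
     = 3.888889.
Step 4: Ties present; correction factor C = 1 - 6/(9^3 - 9) = 0.991667. Corrected H = 3.888889 / 0.991667 = 3.921569.
Step 5: Under H0, H ~ chi^2(2); p-value = 0.140748.
Step 6: alpha = 0.05. fail to reject H0.

H = 3.9216, df = 2, p = 0.140748, fail to reject H0.


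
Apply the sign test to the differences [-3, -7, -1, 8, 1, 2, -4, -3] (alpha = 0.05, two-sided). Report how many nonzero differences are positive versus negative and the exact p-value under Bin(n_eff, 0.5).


Step 1: Discard zero differences. Original n = 8; n_eff = number of nonzero differences = 8.
Nonzero differences (with sign): -3, -7, -1, +8, +1, +2, -4, -3
Step 2: Count signs: positive = 3, negative = 5.
Step 3: Under H0: P(positive) = 0.5, so the number of positives S ~ Bin(8, 0.5).
Step 4: Two-sided exact p-value = sum of Bin(8,0.5) probabilities at or below the observed probability = 0.726562.
Step 5: alpha = 0.05. fail to reject H0.

n_eff = 8, pos = 3, neg = 5, p = 0.726562, fail to reject H0.


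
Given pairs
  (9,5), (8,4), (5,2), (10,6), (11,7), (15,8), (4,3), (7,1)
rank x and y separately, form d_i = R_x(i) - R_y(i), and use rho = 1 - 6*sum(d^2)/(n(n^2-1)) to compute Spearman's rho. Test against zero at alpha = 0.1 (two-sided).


Step 1: Rank x and y separately (midranks; no ties here).
rank(x): 9->5, 8->4, 5->2, 10->6, 11->7, 15->8, 4->1, 7->3
rank(y): 5->5, 4->4, 2->2, 6->6, 7->7, 8->8, 3->3, 1->1
Step 2: d_i = R_x(i) - R_y(i); compute d_i^2.
  (5-5)^2=0, (4-4)^2=0, (2-2)^2=0, (6-6)^2=0, (7-7)^2=0, (8-8)^2=0, (1-3)^2=4, (3-1)^2=4
sum(d^2) = 8.
Step 3: rho = 1 - 6*8 / (8*(8^2 - 1)) = 1 - 48/504 = 0.904762.
Step 4: Under H0, t = rho * sqrt((n-2)/(1-rho^2)) = 5.2034 ~ t(6).
Step 5: Two-sided p-value from the t-distribution with 6 df = 0.002008.
Step 6: alpha = 0.1. reject H0.

rho = 0.9048, p = 0.002008, reject H0 at alpha = 0.1.


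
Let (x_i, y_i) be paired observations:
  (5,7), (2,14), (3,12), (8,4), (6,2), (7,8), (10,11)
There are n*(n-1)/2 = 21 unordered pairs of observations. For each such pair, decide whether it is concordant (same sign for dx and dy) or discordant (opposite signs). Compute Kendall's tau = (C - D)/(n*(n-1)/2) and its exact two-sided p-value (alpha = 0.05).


Step 1: Enumerate the 21 unordered pairs (i,j) with i<j and classify each by sign(x_j-x_i) * sign(y_j-y_i).
  (1,2):dx=-3,dy=+7->D; (1,3):dx=-2,dy=+5->D; (1,4):dx=+3,dy=-3->D; (1,5):dx=+1,dy=-5->D
  (1,6):dx=+2,dy=+1->C; (1,7):dx=+5,dy=+4->C; (2,3):dx=+1,dy=-2->D; (2,4):dx=+6,dy=-10->D
  (2,5):dx=+4,dy=-12->D; (2,6):dx=+5,dy=-6->D; (2,7):dx=+8,dy=-3->D; (3,4):dx=+5,dy=-8->D
  (3,5):dx=+3,dy=-10->D; (3,6):dx=+4,dy=-4->D; (3,7):dx=+7,dy=-1->D; (4,5):dx=-2,dy=-2->C
  (4,6):dx=-1,dy=+4->D; (4,7):dx=+2,dy=+7->C; (5,6):dx=+1,dy=+6->C; (5,7):dx=+4,dy=+9->C
  (6,7):dx=+3,dy=+3->C
Step 2: C = 7, D = 14, total pairs = 21.
Step 3: tau = (C - D)/(n(n-1)/2) = (7 - 14)/21 = -0.333333.
Step 4: Exact two-sided p-value (enumerate n! = 5040 permutations of y under H0): p = 0.381349.
Step 5: alpha = 0.05. fail to reject H0.

tau_b = -0.3333 (C=7, D=14), p = 0.381349, fail to reject H0.


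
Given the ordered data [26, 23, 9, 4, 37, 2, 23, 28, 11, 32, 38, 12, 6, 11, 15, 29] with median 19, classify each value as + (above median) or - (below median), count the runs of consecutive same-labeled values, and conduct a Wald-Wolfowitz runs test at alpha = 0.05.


Step 1: Compute median = 19; label A = above, B = below.
Labels in order: AABBABAABAABBBBA  (n_A = 8, n_B = 8)
Step 2: Count runs R = 9.
Step 3: Under H0 (random ordering), E[R] = 2*n_A*n_B/(n_A+n_B) + 1 = 2*8*8/16 + 1 = 9.0000.
        Var[R] = 2*n_A*n_B*(2*n_A*n_B - n_A - n_B) / ((n_A+n_B)^2 * (n_A+n_B-1)) = 14336/3840 = 3.7333.
        SD[R] = 1.9322.
Step 4: R = E[R], so z = 0 with no continuity correction.
Step 5: Two-sided p-value via normal approximation = 2*(1 - Phi(|z|)) = 1.000000.
Step 6: alpha = 0.05. fail to reject H0.

R = 9, z = 0.0000, p = 1.000000, fail to reject H0.


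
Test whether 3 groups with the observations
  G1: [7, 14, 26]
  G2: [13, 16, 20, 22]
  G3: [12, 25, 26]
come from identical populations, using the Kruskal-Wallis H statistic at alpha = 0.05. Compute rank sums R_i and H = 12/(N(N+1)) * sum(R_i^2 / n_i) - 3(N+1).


Step 1: Combine all N = 10 observations and assign midranks.
sorted (value, group, rank): (7,G1,1), (12,G3,2), (13,G2,3), (14,G1,4), (16,G2,5), (20,G2,6), (22,G2,7), (25,G3,8), (26,G1,9.5), (26,G3,9.5)
Step 2: Sum ranks within each group.
R_1 = 14.5 (n_1 = 3)
R_2 = 21 (n_2 = 4)
R_3 = 19.5 (n_3 = 3)
Step 3: H = 12/(N(N+1)) * sum(R_i^2/n_i) - 3(N+1)
     = 12/(10*11) * (14.5^2/3 + 21^2/4 + 19.5^2/3) - 3*11
     = 0.109091 * 307.083 - 33
     = 0.500000.
Step 4: Ties present; correction factor C = 1 - 6/(10^3 - 10) = 0.993939. Corrected H = 0.500000 / 0.993939 = 0.503049.
Step 5: Under H0, H ~ chi^2(2); p-value = 0.777614.
Step 6: alpha = 0.05. fail to reject H0.

H = 0.5030, df = 2, p = 0.777614, fail to reject H0.


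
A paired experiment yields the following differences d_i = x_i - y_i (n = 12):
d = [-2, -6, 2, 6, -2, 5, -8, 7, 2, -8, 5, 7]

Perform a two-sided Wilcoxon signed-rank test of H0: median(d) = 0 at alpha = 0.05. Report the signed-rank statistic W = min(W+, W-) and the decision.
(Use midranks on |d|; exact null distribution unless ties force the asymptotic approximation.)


Step 1: Drop any zero differences (none here) and take |d_i|.
|d| = [2, 6, 2, 6, 2, 5, 8, 7, 2, 8, 5, 7]
Step 2: Midrank |d_i| (ties get averaged ranks).
ranks: |2|->2.5, |6|->7.5, |2|->2.5, |6|->7.5, |2|->2.5, |5|->5.5, |8|->11.5, |7|->9.5, |2|->2.5, |8|->11.5, |5|->5.5, |7|->9.5
Step 3: Attach original signs; sum ranks with positive sign and with negative sign.
W+ = 2.5 + 7.5 + 5.5 + 9.5 + 2.5 + 5.5 + 9.5 = 42.5
W- = 2.5 + 7.5 + 2.5 + 11.5 + 11.5 = 35.5
(Check: W+ + W- = 78 should equal n(n+1)/2 = 78.)
Step 4: Test statistic W = min(W+, W-) = 35.5.
Step 5: Ties in |d|, so use the tie-corrected normal approximation.
        E[W] = n(n+1)/4 = 12*13/4 = 39.
        Tie groups: |d|=2 (t=4), |d|=5 (t=2), |d|=6 (t=2), |d|=7 (t=2), |d|=8 (t=2); sum(t^3 - t) = 84.
        Var[W] = n(n+1)(2n+1)/24 - sum(t^3-t)/48 = 3900/24 - 84/48 = 160.75.
        z = (W - E[W]) / sqrt(Var[W]) = (35.5 - 39) / 12.6787 = -0.2761.
        Two-sided p = 2*Phi(z) = 0.782507.
Step 6: alpha = 0.05. fail to reject H0.

W+ = 42.5, W- = 35.5, W = min = 35.5, p = 0.782507, fail to reject H0.


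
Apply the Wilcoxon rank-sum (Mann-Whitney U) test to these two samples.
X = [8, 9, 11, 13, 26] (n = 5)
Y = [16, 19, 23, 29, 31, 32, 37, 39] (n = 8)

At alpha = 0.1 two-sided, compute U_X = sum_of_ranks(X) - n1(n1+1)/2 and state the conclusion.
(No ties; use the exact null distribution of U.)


Step 1: Combine and sort all 13 observations; assign midranks.
sorted (value, group): (8,X), (9,X), (11,X), (13,X), (16,Y), (19,Y), (23,Y), (26,X), (29,Y), (31,Y), (32,Y), (37,Y), (39,Y)
ranks: 8->1, 9->2, 11->3, 13->4, 16->5, 19->6, 23->7, 26->8, 29->9, 31->10, 32->11, 37->12, 39->13
Step 2: Rank sum for X: R1 = 1 + 2 + 3 + 4 + 8 = 18.
Step 3: U_X = R1 - n1(n1+1)/2 = 18 - 5*6/2 = 18 - 15 = 3.
       U_Y = n1*n2 - U_X = 40 - 3 = 37.
Step 4: No ties, so the exact null distribution of U (based on enumerating the C(13,5) = 1287 equally likely rank assignments) gives the two-sided p-value.
Step 5: p-value = 0.010878; compare to alpha = 0.1. reject H0.

U_X = 3, p = 0.010878, reject H0 at alpha = 0.1.


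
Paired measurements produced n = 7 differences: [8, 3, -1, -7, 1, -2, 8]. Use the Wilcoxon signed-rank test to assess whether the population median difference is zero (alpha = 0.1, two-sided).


Step 1: Drop any zero differences (none here) and take |d_i|.
|d| = [8, 3, 1, 7, 1, 2, 8]
Step 2: Midrank |d_i| (ties get averaged ranks).
ranks: |8|->6.5, |3|->4, |1|->1.5, |7|->5, |1|->1.5, |2|->3, |8|->6.5
Step 3: Attach original signs; sum ranks with positive sign and with negative sign.
W+ = 6.5 + 4 + 1.5 + 6.5 = 18.5
W- = 1.5 + 5 + 3 = 9.5
(Check: W+ + W- = 28 should equal n(n+1)/2 = 28.)
Step 4: Test statistic W = min(W+, W-) = 9.5.
Step 5: Ties in |d|, so use the tie-corrected normal approximation.
        E[W] = n(n+1)/4 = 7*8/4 = 14.
        Tie groups: |d|=1 (t=2), |d|=8 (t=2); sum(t^3 - t) = 12.
        Var[W] = n(n+1)(2n+1)/24 - sum(t^3-t)/48 = 840/24 - 12/48 = 34.75.
        z = (W - E[W]) / sqrt(Var[W]) = (9.5 - 14) / 5.8949 = -0.7634.
        Two-sided p = 2*Phi(z) = 0.445243.
Step 6: alpha = 0.1. fail to reject H0.

W+ = 18.5, W- = 9.5, W = min = 9.5, p = 0.445243, fail to reject H0.


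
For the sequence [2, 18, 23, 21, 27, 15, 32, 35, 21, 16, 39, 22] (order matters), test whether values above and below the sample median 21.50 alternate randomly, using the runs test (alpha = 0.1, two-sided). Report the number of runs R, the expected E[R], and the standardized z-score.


Step 1: Compute median = 21.50; label A = above, B = below.
Labels in order: BBABABAABBAA  (n_A = 6, n_B = 6)
Step 2: Count runs R = 8.
Step 3: Under H0 (random ordering), E[R] = 2*n_A*n_B/(n_A+n_B) + 1 = 2*6*6/12 + 1 = 7.0000.
        Var[R] = 2*n_A*n_B*(2*n_A*n_B - n_A - n_B) / ((n_A+n_B)^2 * (n_A+n_B-1)) = 4320/1584 = 2.7273.
        SD[R] = 1.6514.
Step 4: Continuity-corrected z = (R - 0.5 - E[R]) / SD[R] = (8 - 0.5 - 7.0000) / 1.6514 = 0.3028.
Step 5: Two-sided p-value via normal approximation = 2*(1 - Phi(|z|)) = 0.762069.
Step 6: alpha = 0.1. fail to reject H0.

R = 8, z = 0.3028, p = 0.762069, fail to reject H0.


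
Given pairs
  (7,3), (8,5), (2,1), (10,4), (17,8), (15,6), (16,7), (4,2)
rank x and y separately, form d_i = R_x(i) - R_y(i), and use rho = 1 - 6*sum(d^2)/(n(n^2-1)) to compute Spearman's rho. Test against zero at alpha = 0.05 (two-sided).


Step 1: Rank x and y separately (midranks; no ties here).
rank(x): 7->3, 8->4, 2->1, 10->5, 17->8, 15->6, 16->7, 4->2
rank(y): 3->3, 5->5, 1->1, 4->4, 8->8, 6->6, 7->7, 2->2
Step 2: d_i = R_x(i) - R_y(i); compute d_i^2.
  (3-3)^2=0, (4-5)^2=1, (1-1)^2=0, (5-4)^2=1, (8-8)^2=0, (6-6)^2=0, (7-7)^2=0, (2-2)^2=0
sum(d^2) = 2.
Step 3: rho = 1 - 6*2 / (8*(8^2 - 1)) = 1 - 12/504 = 0.976190.
Step 4: Under H0, t = rho * sqrt((n-2)/(1-rho^2)) = 11.0235 ~ t(6).
Step 5: Two-sided p-value from the t-distribution with 6 df = 0.000033.
Step 6: alpha = 0.05. reject H0.

rho = 0.9762, p = 0.000033, reject H0 at alpha = 0.05.


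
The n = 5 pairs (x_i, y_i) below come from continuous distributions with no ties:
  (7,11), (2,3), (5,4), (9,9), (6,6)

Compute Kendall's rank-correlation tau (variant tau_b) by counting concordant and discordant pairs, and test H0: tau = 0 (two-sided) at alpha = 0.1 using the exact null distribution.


Step 1: Enumerate the 10 unordered pairs (i,j) with i<j and classify each by sign(x_j-x_i) * sign(y_j-y_i).
  (1,2):dx=-5,dy=-8->C; (1,3):dx=-2,dy=-7->C; (1,4):dx=+2,dy=-2->D; (1,5):dx=-1,dy=-5->C
  (2,3):dx=+3,dy=+1->C; (2,4):dx=+7,dy=+6->C; (2,5):dx=+4,dy=+3->C; (3,4):dx=+4,dy=+5->C
  (3,5):dx=+1,dy=+2->C; (4,5):dx=-3,dy=-3->C
Step 2: C = 9, D = 1, total pairs = 10.
Step 3: tau = (C - D)/(n(n-1)/2) = (9 - 1)/10 = 0.800000.
Step 4: Exact two-sided p-value (enumerate n! = 120 permutations of y under H0): p = 0.083333.
Step 5: alpha = 0.1. reject H0.

tau_b = 0.8000 (C=9, D=1), p = 0.083333, reject H0.


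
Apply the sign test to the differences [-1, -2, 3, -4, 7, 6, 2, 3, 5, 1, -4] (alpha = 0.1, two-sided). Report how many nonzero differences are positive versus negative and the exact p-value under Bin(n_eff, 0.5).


Step 1: Discard zero differences. Original n = 11; n_eff = number of nonzero differences = 11.
Nonzero differences (with sign): -1, -2, +3, -4, +7, +6, +2, +3, +5, +1, -4
Step 2: Count signs: positive = 7, negative = 4.
Step 3: Under H0: P(positive) = 0.5, so the number of positives S ~ Bin(11, 0.5).
Step 4: Two-sided exact p-value = sum of Bin(11,0.5) probabilities at or below the observed probability = 0.548828.
Step 5: alpha = 0.1. fail to reject H0.

n_eff = 11, pos = 7, neg = 4, p = 0.548828, fail to reject H0.


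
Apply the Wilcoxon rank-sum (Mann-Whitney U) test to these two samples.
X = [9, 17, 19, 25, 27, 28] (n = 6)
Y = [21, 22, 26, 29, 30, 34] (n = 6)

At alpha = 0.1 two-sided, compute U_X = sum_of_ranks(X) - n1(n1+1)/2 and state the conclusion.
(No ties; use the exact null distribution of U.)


Step 1: Combine and sort all 12 observations; assign midranks.
sorted (value, group): (9,X), (17,X), (19,X), (21,Y), (22,Y), (25,X), (26,Y), (27,X), (28,X), (29,Y), (30,Y), (34,Y)
ranks: 9->1, 17->2, 19->3, 21->4, 22->5, 25->6, 26->7, 27->8, 28->9, 29->10, 30->11, 34->12
Step 2: Rank sum for X: R1 = 1 + 2 + 3 + 6 + 8 + 9 = 29.
Step 3: U_X = R1 - n1(n1+1)/2 = 29 - 6*7/2 = 29 - 21 = 8.
       U_Y = n1*n2 - U_X = 36 - 8 = 28.
Step 4: No ties, so the exact null distribution of U (based on enumerating the C(12,6) = 924 equally likely rank assignments) gives the two-sided p-value.
Step 5: p-value = 0.132035; compare to alpha = 0.1. fail to reject H0.

U_X = 8, p = 0.132035, fail to reject H0 at alpha = 0.1.


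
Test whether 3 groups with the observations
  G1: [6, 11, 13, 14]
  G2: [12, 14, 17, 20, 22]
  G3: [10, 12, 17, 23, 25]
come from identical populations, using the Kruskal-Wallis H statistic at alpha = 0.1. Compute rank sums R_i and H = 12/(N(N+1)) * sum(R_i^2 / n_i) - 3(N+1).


Step 1: Combine all N = 14 observations and assign midranks.
sorted (value, group, rank): (6,G1,1), (10,G3,2), (11,G1,3), (12,G2,4.5), (12,G3,4.5), (13,G1,6), (14,G1,7.5), (14,G2,7.5), (17,G2,9.5), (17,G3,9.5), (20,G2,11), (22,G2,12), (23,G3,13), (25,G3,14)
Step 2: Sum ranks within each group.
R_1 = 17.5 (n_1 = 4)
R_2 = 44.5 (n_2 = 5)
R_3 = 43 (n_3 = 5)
Step 3: H = 12/(N(N+1)) * sum(R_i^2/n_i) - 3(N+1)
     = 12/(14*15) * (17.5^2/4 + 44.5^2/5 + 43^2/5) - 3*15
     = 0.057143 * 842.413 - 45
     = 3.137857.
Step 4: Ties present; correction factor C = 1 - 18/(14^3 - 14) = 0.993407. Corrected H = 3.137857 / 0.993407 = 3.158684.
Step 5: Under H0, H ~ chi^2(2); p-value = 0.206111.
Step 6: alpha = 0.1. fail to reject H0.

H = 3.1587, df = 2, p = 0.206111, fail to reject H0.


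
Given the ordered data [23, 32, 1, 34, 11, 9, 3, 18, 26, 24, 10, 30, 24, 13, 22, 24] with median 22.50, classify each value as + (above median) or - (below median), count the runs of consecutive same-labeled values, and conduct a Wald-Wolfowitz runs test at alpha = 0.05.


Step 1: Compute median = 22.50; label A = above, B = below.
Labels in order: AABABBBBAABAABBA  (n_A = 8, n_B = 8)
Step 2: Count runs R = 9.
Step 3: Under H0 (random ordering), E[R] = 2*n_A*n_B/(n_A+n_B) + 1 = 2*8*8/16 + 1 = 9.0000.
        Var[R] = 2*n_A*n_B*(2*n_A*n_B - n_A - n_B) / ((n_A+n_B)^2 * (n_A+n_B-1)) = 14336/3840 = 3.7333.
        SD[R] = 1.9322.
Step 4: R = E[R], so z = 0 with no continuity correction.
Step 5: Two-sided p-value via normal approximation = 2*(1 - Phi(|z|)) = 1.000000.
Step 6: alpha = 0.05. fail to reject H0.

R = 9, z = 0.0000, p = 1.000000, fail to reject H0.


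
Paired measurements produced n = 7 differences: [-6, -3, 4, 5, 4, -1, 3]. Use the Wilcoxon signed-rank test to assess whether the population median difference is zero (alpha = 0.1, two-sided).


Step 1: Drop any zero differences (none here) and take |d_i|.
|d| = [6, 3, 4, 5, 4, 1, 3]
Step 2: Midrank |d_i| (ties get averaged ranks).
ranks: |6|->7, |3|->2.5, |4|->4.5, |5|->6, |4|->4.5, |1|->1, |3|->2.5
Step 3: Attach original signs; sum ranks with positive sign and with negative sign.
W+ = 4.5 + 6 + 4.5 + 2.5 = 17.5
W- = 7 + 2.5 + 1 = 10.5
(Check: W+ + W- = 28 should equal n(n+1)/2 = 28.)
Step 4: Test statistic W = min(W+, W-) = 10.5.
Step 5: Ties in |d|, so use the tie-corrected normal approximation.
        E[W] = n(n+1)/4 = 7*8/4 = 14.
        Tie groups: |d|=3 (t=2), |d|=4 (t=2); sum(t^3 - t) = 12.
        Var[W] = n(n+1)(2n+1)/24 - sum(t^3-t)/48 = 840/24 - 12/48 = 34.75.
        z = (W - E[W]) / sqrt(Var[W]) = (10.5 - 14) / 5.8949 = -0.5937.
        Two-sided p = 2*Phi(z) = 0.552691.
Step 6: alpha = 0.1. fail to reject H0.

W+ = 17.5, W- = 10.5, W = min = 10.5, p = 0.552691, fail to reject H0.


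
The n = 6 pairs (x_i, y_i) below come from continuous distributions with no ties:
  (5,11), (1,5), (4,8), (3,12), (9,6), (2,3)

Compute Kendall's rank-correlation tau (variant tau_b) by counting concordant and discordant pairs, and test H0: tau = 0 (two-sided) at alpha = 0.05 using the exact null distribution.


Step 1: Enumerate the 15 unordered pairs (i,j) with i<j and classify each by sign(x_j-x_i) * sign(y_j-y_i).
  (1,2):dx=-4,dy=-6->C; (1,3):dx=-1,dy=-3->C; (1,4):dx=-2,dy=+1->D; (1,5):dx=+4,dy=-5->D
  (1,6):dx=-3,dy=-8->C; (2,3):dx=+3,dy=+3->C; (2,4):dx=+2,dy=+7->C; (2,5):dx=+8,dy=+1->C
  (2,6):dx=+1,dy=-2->D; (3,4):dx=-1,dy=+4->D; (3,5):dx=+5,dy=-2->D; (3,6):dx=-2,dy=-5->C
  (4,5):dx=+6,dy=-6->D; (4,6):dx=-1,dy=-9->C; (5,6):dx=-7,dy=-3->C
Step 2: C = 9, D = 6, total pairs = 15.
Step 3: tau = (C - D)/(n(n-1)/2) = (9 - 6)/15 = 0.200000.
Step 4: Exact two-sided p-value (enumerate n! = 720 permutations of y under H0): p = 0.719444.
Step 5: alpha = 0.05. fail to reject H0.

tau_b = 0.2000 (C=9, D=6), p = 0.719444, fail to reject H0.


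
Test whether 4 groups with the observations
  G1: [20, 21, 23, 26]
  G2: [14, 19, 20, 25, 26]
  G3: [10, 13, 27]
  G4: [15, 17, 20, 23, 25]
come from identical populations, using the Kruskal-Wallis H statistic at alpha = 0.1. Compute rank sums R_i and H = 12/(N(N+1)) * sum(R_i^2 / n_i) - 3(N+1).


Step 1: Combine all N = 17 observations and assign midranks.
sorted (value, group, rank): (10,G3,1), (13,G3,2), (14,G2,3), (15,G4,4), (17,G4,5), (19,G2,6), (20,G1,8), (20,G2,8), (20,G4,8), (21,G1,10), (23,G1,11.5), (23,G4,11.5), (25,G2,13.5), (25,G4,13.5), (26,G1,15.5), (26,G2,15.5), (27,G3,17)
Step 2: Sum ranks within each group.
R_1 = 45 (n_1 = 4)
R_2 = 46 (n_2 = 5)
R_3 = 20 (n_3 = 3)
R_4 = 42 (n_4 = 5)
Step 3: H = 12/(N(N+1)) * sum(R_i^2/n_i) - 3(N+1)
     = 12/(17*18) * (45^2/4 + 46^2/5 + 20^2/3 + 42^2/5) - 3*18
     = 0.039216 * 1415.58 - 54
     = 1.513072.
Step 4: Ties present; correction factor C = 1 - 42/(17^3 - 17) = 0.991422. Corrected H = 1.513072 / 0.991422 = 1.526164.
Step 5: Under H0, H ~ chi^2(3); p-value = 0.676245.
Step 6: alpha = 0.1. fail to reject H0.

H = 1.5262, df = 3, p = 0.676245, fail to reject H0.


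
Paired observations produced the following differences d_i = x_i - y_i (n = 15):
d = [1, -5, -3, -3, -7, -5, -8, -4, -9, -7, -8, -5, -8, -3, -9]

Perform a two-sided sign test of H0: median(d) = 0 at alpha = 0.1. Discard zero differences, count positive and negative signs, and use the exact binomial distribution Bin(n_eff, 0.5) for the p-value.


Step 1: Discard zero differences. Original n = 15; n_eff = number of nonzero differences = 15.
Nonzero differences (with sign): +1, -5, -3, -3, -7, -5, -8, -4, -9, -7, -8, -5, -8, -3, -9
Step 2: Count signs: positive = 1, negative = 14.
Step 3: Under H0: P(positive) = 0.5, so the number of positives S ~ Bin(15, 0.5).
Step 4: Two-sided exact p-value = sum of Bin(15,0.5) probabilities at or below the observed probability = 0.000977.
Step 5: alpha = 0.1. reject H0.

n_eff = 15, pos = 1, neg = 14, p = 0.000977, reject H0.


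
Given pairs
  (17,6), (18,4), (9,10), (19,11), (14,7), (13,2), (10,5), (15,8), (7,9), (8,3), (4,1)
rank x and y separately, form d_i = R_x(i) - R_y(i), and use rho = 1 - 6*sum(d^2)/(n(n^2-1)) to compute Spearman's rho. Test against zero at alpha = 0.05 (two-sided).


Step 1: Rank x and y separately (midranks; no ties here).
rank(x): 17->9, 18->10, 9->4, 19->11, 14->7, 13->6, 10->5, 15->8, 7->2, 8->3, 4->1
rank(y): 6->6, 4->4, 10->10, 11->11, 7->7, 2->2, 5->5, 8->8, 9->9, 3->3, 1->1
Step 2: d_i = R_x(i) - R_y(i); compute d_i^2.
  (9-6)^2=9, (10-4)^2=36, (4-10)^2=36, (11-11)^2=0, (7-7)^2=0, (6-2)^2=16, (5-5)^2=0, (8-8)^2=0, (2-9)^2=49, (3-3)^2=0, (1-1)^2=0
sum(d^2) = 146.
Step 3: rho = 1 - 6*146 / (11*(11^2 - 1)) = 1 - 876/1320 = 0.336364.
Step 4: Under H0, t = rho * sqrt((n-2)/(1-rho^2)) = 1.0715 ~ t(9).
Step 5: Two-sided p-value from the t-distribution with 9 df = 0.311824.
Step 6: alpha = 0.05. fail to reject H0.

rho = 0.3364, p = 0.311824, fail to reject H0 at alpha = 0.05.


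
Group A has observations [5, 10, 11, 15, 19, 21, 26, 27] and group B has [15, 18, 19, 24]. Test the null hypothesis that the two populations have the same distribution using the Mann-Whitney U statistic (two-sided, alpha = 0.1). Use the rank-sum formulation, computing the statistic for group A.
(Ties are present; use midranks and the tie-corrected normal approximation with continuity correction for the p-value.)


Step 1: Combine and sort all 12 observations; assign midranks.
sorted (value, group): (5,X), (10,X), (11,X), (15,X), (15,Y), (18,Y), (19,X), (19,Y), (21,X), (24,Y), (26,X), (27,X)
ranks: 5->1, 10->2, 11->3, 15->4.5, 15->4.5, 18->6, 19->7.5, 19->7.5, 21->9, 24->10, 26->11, 27->12
Step 2: Rank sum for X: R1 = 1 + 2 + 3 + 4.5 + 7.5 + 9 + 11 + 12 = 50.
Step 3: U_X = R1 - n1(n1+1)/2 = 50 - 8*9/2 = 50 - 36 = 14.
       U_Y = n1*n2 - U_X = 32 - 14 = 18.
Step 4: Ties are present, so use the tie-corrected normal approximation (with continuity correction) for the p-value.
Step 5: p-value = 0.798215; compare to alpha = 0.1. fail to reject H0.

U_X = 14, p = 0.798215, fail to reject H0 at alpha = 0.1.


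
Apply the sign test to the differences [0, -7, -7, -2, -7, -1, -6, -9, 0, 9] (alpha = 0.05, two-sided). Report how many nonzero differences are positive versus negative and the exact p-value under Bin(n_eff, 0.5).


Step 1: Discard zero differences. Original n = 10; n_eff = number of nonzero differences = 8.
Nonzero differences (with sign): -7, -7, -2, -7, -1, -6, -9, +9
Step 2: Count signs: positive = 1, negative = 7.
Step 3: Under H0: P(positive) = 0.5, so the number of positives S ~ Bin(8, 0.5).
Step 4: Two-sided exact p-value = sum of Bin(8,0.5) probabilities at or below the observed probability = 0.070312.
Step 5: alpha = 0.05. fail to reject H0.

n_eff = 8, pos = 1, neg = 7, p = 0.070312, fail to reject H0.


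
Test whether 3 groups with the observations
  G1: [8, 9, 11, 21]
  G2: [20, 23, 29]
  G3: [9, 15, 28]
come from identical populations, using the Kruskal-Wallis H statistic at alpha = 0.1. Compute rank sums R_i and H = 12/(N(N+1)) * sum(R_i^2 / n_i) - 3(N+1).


Step 1: Combine all N = 10 observations and assign midranks.
sorted (value, group, rank): (8,G1,1), (9,G1,2.5), (9,G3,2.5), (11,G1,4), (15,G3,5), (20,G2,6), (21,G1,7), (23,G2,8), (28,G3,9), (29,G2,10)
Step 2: Sum ranks within each group.
R_1 = 14.5 (n_1 = 4)
R_2 = 24 (n_2 = 3)
R_3 = 16.5 (n_3 = 3)
Step 3: H = 12/(N(N+1)) * sum(R_i^2/n_i) - 3(N+1)
     = 12/(10*11) * (14.5^2/4 + 24^2/3 + 16.5^2/3) - 3*11
     = 0.109091 * 335.312 - 33
     = 3.579545.
Step 4: Ties present; correction factor C = 1 - 6/(10^3 - 10) = 0.993939. Corrected H = 3.579545 / 0.993939 = 3.601372.
Step 5: Under H0, H ~ chi^2(2); p-value = 0.165186.
Step 6: alpha = 0.1. fail to reject H0.

H = 3.6014, df = 2, p = 0.165186, fail to reject H0.


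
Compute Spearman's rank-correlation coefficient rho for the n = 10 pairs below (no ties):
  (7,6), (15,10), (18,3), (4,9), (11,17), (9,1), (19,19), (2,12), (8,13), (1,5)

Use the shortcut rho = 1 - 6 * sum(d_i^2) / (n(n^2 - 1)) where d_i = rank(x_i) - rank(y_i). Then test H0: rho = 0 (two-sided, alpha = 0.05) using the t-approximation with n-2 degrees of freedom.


Step 1: Rank x and y separately (midranks; no ties here).
rank(x): 7->4, 15->8, 18->9, 4->3, 11->7, 9->6, 19->10, 2->2, 8->5, 1->1
rank(y): 6->4, 10->6, 3->2, 9->5, 17->9, 1->1, 19->10, 12->7, 13->8, 5->3
Step 2: d_i = R_x(i) - R_y(i); compute d_i^2.
  (4-4)^2=0, (8-6)^2=4, (9-2)^2=49, (3-5)^2=4, (7-9)^2=4, (6-1)^2=25, (10-10)^2=0, (2-7)^2=25, (5-8)^2=9, (1-3)^2=4
sum(d^2) = 124.
Step 3: rho = 1 - 6*124 / (10*(10^2 - 1)) = 1 - 744/990 = 0.248485.
Step 4: Under H0, t = rho * sqrt((n-2)/(1-rho^2)) = 0.7256 ~ t(8).
Step 5: Two-sided p-value from the t-distribution with 8 df = 0.488776.
Step 6: alpha = 0.05. fail to reject H0.

rho = 0.2485, p = 0.488776, fail to reject H0 at alpha = 0.05.


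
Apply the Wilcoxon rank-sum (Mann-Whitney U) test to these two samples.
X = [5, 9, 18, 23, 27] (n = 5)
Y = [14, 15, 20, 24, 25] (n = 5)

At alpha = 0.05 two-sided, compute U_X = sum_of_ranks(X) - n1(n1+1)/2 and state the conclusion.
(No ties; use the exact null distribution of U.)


Step 1: Combine and sort all 10 observations; assign midranks.
sorted (value, group): (5,X), (9,X), (14,Y), (15,Y), (18,X), (20,Y), (23,X), (24,Y), (25,Y), (27,X)
ranks: 5->1, 9->2, 14->3, 15->4, 18->5, 20->6, 23->7, 24->8, 25->9, 27->10
Step 2: Rank sum for X: R1 = 1 + 2 + 5 + 7 + 10 = 25.
Step 3: U_X = R1 - n1(n1+1)/2 = 25 - 5*6/2 = 25 - 15 = 10.
       U_Y = n1*n2 - U_X = 25 - 10 = 15.
Step 4: No ties, so the exact null distribution of U (based on enumerating the C(10,5) = 252 equally likely rank assignments) gives the two-sided p-value.
Step 5: p-value = 0.690476; compare to alpha = 0.05. fail to reject H0.

U_X = 10, p = 0.690476, fail to reject H0 at alpha = 0.05.


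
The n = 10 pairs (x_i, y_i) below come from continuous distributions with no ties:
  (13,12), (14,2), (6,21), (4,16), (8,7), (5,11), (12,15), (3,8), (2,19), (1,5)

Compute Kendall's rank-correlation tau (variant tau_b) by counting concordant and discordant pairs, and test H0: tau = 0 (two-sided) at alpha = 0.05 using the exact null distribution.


Step 1: Enumerate the 45 unordered pairs (i,j) with i<j and classify each by sign(x_j-x_i) * sign(y_j-y_i).
  (1,2):dx=+1,dy=-10->D; (1,3):dx=-7,dy=+9->D; (1,4):dx=-9,dy=+4->D; (1,5):dx=-5,dy=-5->C
  (1,6):dx=-8,dy=-1->C; (1,7):dx=-1,dy=+3->D; (1,8):dx=-10,dy=-4->C; (1,9):dx=-11,dy=+7->D
  (1,10):dx=-12,dy=-7->C; (2,3):dx=-8,dy=+19->D; (2,4):dx=-10,dy=+14->D; (2,5):dx=-6,dy=+5->D
  (2,6):dx=-9,dy=+9->D; (2,7):dx=-2,dy=+13->D; (2,8):dx=-11,dy=+6->D; (2,9):dx=-12,dy=+17->D
  (2,10):dx=-13,dy=+3->D; (3,4):dx=-2,dy=-5->C; (3,5):dx=+2,dy=-14->D; (3,6):dx=-1,dy=-10->C
  (3,7):dx=+6,dy=-6->D; (3,8):dx=-3,dy=-13->C; (3,9):dx=-4,dy=-2->C; (3,10):dx=-5,dy=-16->C
  (4,5):dx=+4,dy=-9->D; (4,6):dx=+1,dy=-5->D; (4,7):dx=+8,dy=-1->D; (4,8):dx=-1,dy=-8->C
  (4,9):dx=-2,dy=+3->D; (4,10):dx=-3,dy=-11->C; (5,6):dx=-3,dy=+4->D; (5,7):dx=+4,dy=+8->C
  (5,8):dx=-5,dy=+1->D; (5,9):dx=-6,dy=+12->D; (5,10):dx=-7,dy=-2->C; (6,7):dx=+7,dy=+4->C
  (6,8):dx=-2,dy=-3->C; (6,9):dx=-3,dy=+8->D; (6,10):dx=-4,dy=-6->C; (7,8):dx=-9,dy=-7->C
  (7,9):dx=-10,dy=+4->D; (7,10):dx=-11,dy=-10->C; (8,9):dx=-1,dy=+11->D; (8,10):dx=-2,dy=-3->C
  (9,10):dx=-1,dy=-14->C
Step 2: C = 20, D = 25, total pairs = 45.
Step 3: tau = (C - D)/(n(n-1)/2) = (20 - 25)/45 = -0.111111.
Step 4: Exact two-sided p-value (enumerate n! = 3628800 permutations of y under H0): p = 0.727490.
Step 5: alpha = 0.05. fail to reject H0.

tau_b = -0.1111 (C=20, D=25), p = 0.727490, fail to reject H0.


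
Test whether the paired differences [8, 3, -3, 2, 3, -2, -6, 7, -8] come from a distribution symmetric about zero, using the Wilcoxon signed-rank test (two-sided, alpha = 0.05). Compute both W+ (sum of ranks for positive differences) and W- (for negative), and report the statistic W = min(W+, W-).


Step 1: Drop any zero differences (none here) and take |d_i|.
|d| = [8, 3, 3, 2, 3, 2, 6, 7, 8]
Step 2: Midrank |d_i| (ties get averaged ranks).
ranks: |8|->8.5, |3|->4, |3|->4, |2|->1.5, |3|->4, |2|->1.5, |6|->6, |7|->7, |8|->8.5
Step 3: Attach original signs; sum ranks with positive sign and with negative sign.
W+ = 8.5 + 4 + 1.5 + 4 + 7 = 25
W- = 4 + 1.5 + 6 + 8.5 = 20
(Check: W+ + W- = 45 should equal n(n+1)/2 = 45.)
Step 4: Test statistic W = min(W+, W-) = 20.
Step 5: Ties in |d|, so use the tie-corrected normal approximation.
        E[W] = n(n+1)/4 = 9*10/4 = 22.5.
        Tie groups: |d|=2 (t=2), |d|=3 (t=3), |d|=8 (t=2); sum(t^3 - t) = 36.
        Var[W] = n(n+1)(2n+1)/24 - sum(t^3-t)/48 = 1710/24 - 36/48 = 70.5.
        z = (W - E[W]) / sqrt(Var[W]) = (20 - 22.5) / 8.3964 = -0.2977.
        Two-sided p = 2*Phi(z) = 0.765897.
Step 6: alpha = 0.05. fail to reject H0.

W+ = 25, W- = 20, W = min = 20, p = 0.765897, fail to reject H0.


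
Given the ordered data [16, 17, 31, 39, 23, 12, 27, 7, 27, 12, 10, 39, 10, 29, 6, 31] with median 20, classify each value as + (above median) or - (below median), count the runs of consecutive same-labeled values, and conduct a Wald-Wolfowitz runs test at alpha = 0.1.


Step 1: Compute median = 20; label A = above, B = below.
Labels in order: BBAAABABABBABABA  (n_A = 8, n_B = 8)
Step 2: Count runs R = 12.
Step 3: Under H0 (random ordering), E[R] = 2*n_A*n_B/(n_A+n_B) + 1 = 2*8*8/16 + 1 = 9.0000.
        Var[R] = 2*n_A*n_B*(2*n_A*n_B - n_A - n_B) / ((n_A+n_B)^2 * (n_A+n_B-1)) = 14336/3840 = 3.7333.
        SD[R] = 1.9322.
Step 4: Continuity-corrected z = (R - 0.5 - E[R]) / SD[R] = (12 - 0.5 - 9.0000) / 1.9322 = 1.2939.
Step 5: Two-sided p-value via normal approximation = 2*(1 - Phi(|z|)) = 0.195709.
Step 6: alpha = 0.1. fail to reject H0.

R = 12, z = 1.2939, p = 0.195709, fail to reject H0.


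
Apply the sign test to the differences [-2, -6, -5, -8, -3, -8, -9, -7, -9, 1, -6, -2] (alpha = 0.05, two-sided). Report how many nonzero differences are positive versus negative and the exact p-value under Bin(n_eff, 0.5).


Step 1: Discard zero differences. Original n = 12; n_eff = number of nonzero differences = 12.
Nonzero differences (with sign): -2, -6, -5, -8, -3, -8, -9, -7, -9, +1, -6, -2
Step 2: Count signs: positive = 1, negative = 11.
Step 3: Under H0: P(positive) = 0.5, so the number of positives S ~ Bin(12, 0.5).
Step 4: Two-sided exact p-value = sum of Bin(12,0.5) probabilities at or below the observed probability = 0.006348.
Step 5: alpha = 0.05. reject H0.

n_eff = 12, pos = 1, neg = 11, p = 0.006348, reject H0.


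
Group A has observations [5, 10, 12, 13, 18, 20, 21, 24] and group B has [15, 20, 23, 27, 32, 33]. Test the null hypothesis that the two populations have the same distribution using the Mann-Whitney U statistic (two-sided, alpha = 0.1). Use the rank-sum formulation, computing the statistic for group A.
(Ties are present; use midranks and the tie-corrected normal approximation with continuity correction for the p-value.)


Step 1: Combine and sort all 14 observations; assign midranks.
sorted (value, group): (5,X), (10,X), (12,X), (13,X), (15,Y), (18,X), (20,X), (20,Y), (21,X), (23,Y), (24,X), (27,Y), (32,Y), (33,Y)
ranks: 5->1, 10->2, 12->3, 13->4, 15->5, 18->6, 20->7.5, 20->7.5, 21->9, 23->10, 24->11, 27->12, 32->13, 33->14
Step 2: Rank sum for X: R1 = 1 + 2 + 3 + 4 + 6 + 7.5 + 9 + 11 = 43.5.
Step 3: U_X = R1 - n1(n1+1)/2 = 43.5 - 8*9/2 = 43.5 - 36 = 7.5.
       U_Y = n1*n2 - U_X = 48 - 7.5 = 40.5.
Step 4: Ties are present, so use the tie-corrected normal approximation (with continuity correction) for the p-value.
Step 5: p-value = 0.038653; compare to alpha = 0.1. reject H0.

U_X = 7.5, p = 0.038653, reject H0 at alpha = 0.1.


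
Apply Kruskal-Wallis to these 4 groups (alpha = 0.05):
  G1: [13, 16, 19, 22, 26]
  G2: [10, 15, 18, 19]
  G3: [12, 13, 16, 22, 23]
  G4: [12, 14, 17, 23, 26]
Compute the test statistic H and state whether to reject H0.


Step 1: Combine all N = 19 observations and assign midranks.
sorted (value, group, rank): (10,G2,1), (12,G3,2.5), (12,G4,2.5), (13,G1,4.5), (13,G3,4.5), (14,G4,6), (15,G2,7), (16,G1,8.5), (16,G3,8.5), (17,G4,10), (18,G2,11), (19,G1,12.5), (19,G2,12.5), (22,G1,14.5), (22,G3,14.5), (23,G3,16.5), (23,G4,16.5), (26,G1,18.5), (26,G4,18.5)
Step 2: Sum ranks within each group.
R_1 = 58.5 (n_1 = 5)
R_2 = 31.5 (n_2 = 4)
R_3 = 46.5 (n_3 = 5)
R_4 = 53.5 (n_4 = 5)
Step 3: H = 12/(N(N+1)) * sum(R_i^2/n_i) - 3(N+1)
     = 12/(19*20) * (58.5^2/5 + 31.5^2/4 + 46.5^2/5 + 53.5^2/5) - 3*20
     = 0.031579 * 1937.41 - 60
     = 1.181447.
Step 4: Ties present; correction factor C = 1 - 42/(19^3 - 19) = 0.993860. Corrected H = 1.181447 / 0.993860 = 1.188747.
Step 5: Under H0, H ~ chi^2(3); p-value = 0.755705.
Step 6: alpha = 0.05. fail to reject H0.

H = 1.1887, df = 3, p = 0.755705, fail to reject H0.


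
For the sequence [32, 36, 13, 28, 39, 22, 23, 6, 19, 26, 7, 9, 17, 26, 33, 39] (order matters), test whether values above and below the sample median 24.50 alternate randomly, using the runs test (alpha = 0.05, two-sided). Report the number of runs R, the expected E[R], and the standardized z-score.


Step 1: Compute median = 24.50; label A = above, B = below.
Labels in order: AABAABBBBABBBAAA  (n_A = 8, n_B = 8)
Step 2: Count runs R = 7.
Step 3: Under H0 (random ordering), E[R] = 2*n_A*n_B/(n_A+n_B) + 1 = 2*8*8/16 + 1 = 9.0000.
        Var[R] = 2*n_A*n_B*(2*n_A*n_B - n_A - n_B) / ((n_A+n_B)^2 * (n_A+n_B-1)) = 14336/3840 = 3.7333.
        SD[R] = 1.9322.
Step 4: Continuity-corrected z = (R + 0.5 - E[R]) / SD[R] = (7 + 0.5 - 9.0000) / 1.9322 = -0.7763.
Step 5: Two-sided p-value via normal approximation = 2*(1 - Phi(|z|)) = 0.437558.
Step 6: alpha = 0.05. fail to reject H0.

R = 7, z = -0.7763, p = 0.437558, fail to reject H0.
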